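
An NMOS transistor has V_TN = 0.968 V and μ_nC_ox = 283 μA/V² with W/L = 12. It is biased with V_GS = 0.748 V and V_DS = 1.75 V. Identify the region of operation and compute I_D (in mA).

Cutoff; I_D = 0 mA

V_GS = 0.748 V < V_TN = 0.968 V, so the transistor is in cutoff.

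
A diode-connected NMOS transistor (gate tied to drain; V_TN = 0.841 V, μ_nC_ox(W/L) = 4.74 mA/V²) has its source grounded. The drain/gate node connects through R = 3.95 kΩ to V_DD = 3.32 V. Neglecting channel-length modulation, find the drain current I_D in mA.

I_D = 0.510 mA

With gate tied to drain, V_GS = V_DS ≥ V_GS − V_TN, so the device is in saturation.
KCL at the drain: ½ k_n (V_GS − V_TN)² = (V_DD − V_GS)/R.
Let x = V_GS − 0.841. Then 9.36 x² + x − 2.479 = 0, giving x = 0.464 V (positive root), so V_GS = 1.3 V.
I_D = (V_DD − V_GS)/R = (3.32 − 1.3) / 3.95 = 0.51 mA.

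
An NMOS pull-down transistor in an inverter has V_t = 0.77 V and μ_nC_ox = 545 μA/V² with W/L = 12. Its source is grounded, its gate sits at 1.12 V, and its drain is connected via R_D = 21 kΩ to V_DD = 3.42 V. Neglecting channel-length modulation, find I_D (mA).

I_D = 0.159 mA

V_GS = V_G = 1.12 V, so V_ov = 1.12 − 0.77 = 0.35 V.
k_n = μ_nC_ox · (W/L) = 6.54 mA/V².
Assume saturation: I_D = ½ k_n V_ov² = 0.5 × 6.54 × 0.35² = 0.401 mA, giving V_DS = V_DD − I_D R_D = 3.42 − 0.401 × 21 = -4.99 V.
But -4.99 V < V_ov = 0.35 V, so the device is actually in triode.
In triode I_D = k_n[V_ov V_DS − ½ V_DS²] and I_D = (V_DD − V_DS)/R_D. Equating: 68.7 V_DS² − 49.07 V_DS + 3.42 = 0, giving V_DS = 0.0783 V (the root below V_ov).
I_D = (3.42 − 0.0783) / 21 = 0.159 mA.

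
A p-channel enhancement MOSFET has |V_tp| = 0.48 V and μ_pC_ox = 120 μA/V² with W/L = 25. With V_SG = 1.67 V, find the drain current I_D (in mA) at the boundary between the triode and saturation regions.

I_D = 2.12 mA

At the boundary V_SD = V_ov = V_SG − |V_tp| = 1.67 − 0.48 = 1.19 V.
k_p = μ_pC_ox · (W/L) = 3 mA/V².
I_D = ½ k_p V_ov² = 0.5 × 3 × 1.19² = 2.12 mA.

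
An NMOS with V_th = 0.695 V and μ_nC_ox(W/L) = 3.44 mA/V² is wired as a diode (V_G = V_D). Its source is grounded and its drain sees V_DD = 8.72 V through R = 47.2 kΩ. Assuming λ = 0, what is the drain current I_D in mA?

With gate tied to drain, V_GS = V_DS ≥ V_GS − V_th, so the device is in saturation.
KCL at the drain: ½ k_n (V_GS − V_th)² = (V_DD − V_GS)/R.
Let x = V_GS − 0.695. Then 81.2 x² + x − 8.025 = 0, giving x = 0.308 V (positive root), so V_GS = 1 V.
I_D = (V_DD − V_GS)/R = (8.72 − 1) / 47.2 = 0.163 mA.

I_D = 0.163 mA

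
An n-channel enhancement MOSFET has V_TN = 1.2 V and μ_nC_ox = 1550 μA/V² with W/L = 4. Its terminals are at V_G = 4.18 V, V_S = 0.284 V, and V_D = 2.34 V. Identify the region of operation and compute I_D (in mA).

Triode; I_D = 21.3 mA

V_GS = V_G − V_S = 4.18 − 0.284 = 3.9 V; V_DS = V_D − V_S = 2.34 − 0.284 = 2.06 V.
k_n = μ_nC_ox · (W/L) = 6.2 mA/V².
V_ov = V_GS − V_TN = 3.9 − 1.2 = 2.7 V.
Since V_DS = 2.06 V < V_ov = 2.7 V, the device is in the triode region.
I_D = k_n [V_ov · V_DS − ½ V_DS²] = 6.2 × [2.7 × 2.06 − 0.5 × 2.06²] = 21.3 mA.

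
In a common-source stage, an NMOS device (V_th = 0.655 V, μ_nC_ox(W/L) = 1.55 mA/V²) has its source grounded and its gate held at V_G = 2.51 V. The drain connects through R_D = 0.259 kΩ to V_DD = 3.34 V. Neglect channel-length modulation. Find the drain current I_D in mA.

I_D = 2.67 mA

V_GS = V_G = 2.51 V, so V_ov = 2.51 − 0.655 = 1.85 V.
Assume saturation: I_D = ½ k_n V_ov² = 0.5 × 1.55 × 1.85² = 2.67 mA, giving V_DS = V_DD − I_D R_D = 3.34 − 2.67 × 0.259 = 2.65 V.
V_DS = 2.65 V ≥ V_ov = 1.85 V, confirming saturation.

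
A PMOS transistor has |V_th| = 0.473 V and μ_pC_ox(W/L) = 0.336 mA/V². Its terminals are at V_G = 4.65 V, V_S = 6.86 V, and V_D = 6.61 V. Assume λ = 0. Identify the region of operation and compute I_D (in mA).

Triode; I_D = 0.135 mA

V_SG = V_S − V_G = 6.86 − 4.65 = 2.21 V; V_SD = V_S − V_D = 6.86 − 6.61 = 0.25 V.
V_ov = V_SG − |V_th| = 2.21 − 0.473 = 1.74 V.
Since V_SD = 0.25 V < V_ov = 1.74 V, the device is in the triode region.
I_D = k_p [V_ov · V_SD − ½ V_SD²] = 0.336 × [1.74 × 0.25 − 0.5 × 0.25²] = 0.135 mA.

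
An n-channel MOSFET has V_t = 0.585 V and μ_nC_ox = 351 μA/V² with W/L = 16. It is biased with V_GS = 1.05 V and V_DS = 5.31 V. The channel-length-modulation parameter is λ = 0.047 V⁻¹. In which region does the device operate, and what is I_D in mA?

k_n = μ_nC_ox · (W/L) = 5.616 mA/V².
V_ov = V_GS − V_t = 1.05 − 0.585 = 0.465 V.
Since V_DS = 5.31 V ≥ V_ov = 0.465 V, the device is in saturation.
I_D = ½ k_n V_ov² (1 + λ V_DS) = 0.5 × 5.616 × 0.465² × (1 + 0.047 × 5.31) = 0.759 mA.

Saturation; I_D = 0.759 mA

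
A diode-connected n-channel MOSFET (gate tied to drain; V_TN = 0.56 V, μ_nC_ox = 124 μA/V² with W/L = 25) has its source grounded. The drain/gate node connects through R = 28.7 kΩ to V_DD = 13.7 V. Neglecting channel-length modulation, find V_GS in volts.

V_GS = 1.09 V

With gate tied to drain, V_GS = V_DS ≥ V_GS − V_TN, so the device is in saturation.
k_n = μ_nC_ox · (W/L) = 3.1 mA/V².
KCL at the drain: ½ k_n (V_GS − V_TN)² = (V_DD − V_GS)/R.
Let x = V_GS − 0.56. Then 44.5 x² + x − 13.14 = 0, giving x = 0.532 V (positive root), so V_GS = 1.09 V.
I_D = (V_DD − V_GS)/R = (13.7 − 1.09) / 28.7 = 0.439 mA.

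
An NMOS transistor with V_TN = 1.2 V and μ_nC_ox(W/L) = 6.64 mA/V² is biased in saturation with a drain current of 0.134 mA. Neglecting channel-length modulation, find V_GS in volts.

V_GS = 1.40 V

In saturation I_D = ½ k_n (V_GS − V_TN)², so V_GS − V_TN = √(2 I_D / k_n) = √(2 × 0.134 / 6.64) = 0.201 V.
V_GS = 1.2 + 0.201 = 1.4 V.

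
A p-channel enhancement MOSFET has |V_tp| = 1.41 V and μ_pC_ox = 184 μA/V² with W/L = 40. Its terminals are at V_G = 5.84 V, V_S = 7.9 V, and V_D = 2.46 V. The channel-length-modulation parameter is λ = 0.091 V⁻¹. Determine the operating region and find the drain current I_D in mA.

Saturation; I_D = 2.32 mA

V_SG = V_S − V_G = 7.9 − 5.84 = 2.06 V; V_SD = V_S − V_D = 7.9 − 2.46 = 5.44 V.
k_p = μ_pC_ox · (W/L) = 7.36 mA/V².
V_ov = V_SG − |V_tp| = 2.06 − 1.41 = 0.65 V.
Since V_SD = 5.44 V ≥ V_ov = 0.65 V, the device is in saturation.
I_D = ½ k_p V_ov² (1 + λ V_SD) = 0.5 × 7.36 × 0.65² × (1 + 0.091 × 5.44) = 2.32 mA.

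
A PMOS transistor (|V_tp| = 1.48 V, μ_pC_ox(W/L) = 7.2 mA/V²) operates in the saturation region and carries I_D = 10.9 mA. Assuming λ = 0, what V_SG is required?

V_SG = 3.22 V

In saturation I_D = ½ k_p (V_SG − |V_tp|)², so V_SG − |V_tp| = √(2 I_D / k_p) = √(2 × 10.9 / 7.2) = 1.74 V.
V_SG = 1.48 + 1.74 = 3.22 V.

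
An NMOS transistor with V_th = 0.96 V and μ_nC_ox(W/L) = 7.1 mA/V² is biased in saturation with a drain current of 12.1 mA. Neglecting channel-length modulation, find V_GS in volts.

In saturation I_D = ½ k_n (V_GS − V_th)², so V_GS − V_th = √(2 I_D / k_n) = √(2 × 12.1 / 7.1) = 1.85 V.
V_GS = 0.96 + 1.85 = 2.81 V.

V_GS = 2.81 V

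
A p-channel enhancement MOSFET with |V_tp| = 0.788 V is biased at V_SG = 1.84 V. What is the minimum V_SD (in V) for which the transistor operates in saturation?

V_SD,sat = 1.05 V

The boundary between triode and saturation is V_SD = V_SG − |V_tp| = V_ov.
V_ov = 1.84 − 0.788 = 1.05 V.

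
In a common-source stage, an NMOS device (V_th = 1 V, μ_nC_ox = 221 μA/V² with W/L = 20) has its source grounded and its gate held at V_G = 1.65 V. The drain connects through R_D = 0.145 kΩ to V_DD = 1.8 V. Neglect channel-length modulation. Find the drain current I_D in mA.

V_GS = V_G = 1.65 V, so V_ov = 1.65 − 1 = 0.65 V.
k_n = μ_nC_ox · (W/L) = 4.42 mA/V².
Assume saturation: I_D = ½ k_n V_ov² = 0.5 × 4.42 × 0.65² = 0.934 mA, giving V_DS = V_DD − I_D R_D = 1.8 − 0.934 × 0.145 = 1.66 V.
V_DS = 1.66 V ≥ V_ov = 0.65 V, confirming saturation.

I_D = 0.934 mA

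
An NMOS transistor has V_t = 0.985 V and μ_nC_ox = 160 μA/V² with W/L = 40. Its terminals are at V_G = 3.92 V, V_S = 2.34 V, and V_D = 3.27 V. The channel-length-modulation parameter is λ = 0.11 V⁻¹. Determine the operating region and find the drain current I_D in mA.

Saturation; I_D = 1.25 mA

V_GS = V_G − V_S = 3.92 − 2.34 = 1.58 V; V_DS = V_D − V_S = 3.27 − 2.34 = 0.93 V.
k_n = μ_nC_ox · (W/L) = 6.4 mA/V².
V_ov = V_GS − V_t = 1.58 − 0.985 = 0.595 V.
Since V_DS = 0.93 V ≥ V_ov = 0.595 V, the device is in saturation.
I_D = ½ k_n V_ov² (1 + λ V_DS) = 0.5 × 6.4 × 0.595² × (1 + 0.11 × 0.93) = 1.25 mA.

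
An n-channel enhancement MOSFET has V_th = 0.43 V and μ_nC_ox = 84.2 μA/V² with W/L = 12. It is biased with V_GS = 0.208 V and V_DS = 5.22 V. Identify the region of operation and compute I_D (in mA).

Cutoff; I_D = 0 mA

V_GS = 0.208 V < V_th = 0.43 V, so the transistor is in cutoff.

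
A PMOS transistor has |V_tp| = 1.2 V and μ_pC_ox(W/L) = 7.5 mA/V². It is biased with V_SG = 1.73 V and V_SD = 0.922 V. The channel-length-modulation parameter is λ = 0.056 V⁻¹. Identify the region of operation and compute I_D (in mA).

Saturation; I_D = 1.11 mA

V_ov = V_SG − |V_tp| = 1.73 − 1.2 = 0.53 V.
Since V_SD = 0.922 V ≥ V_ov = 0.53 V, the device is in saturation.
I_D = ½ k_p V_ov² (1 + λ V_SD) = 0.5 × 7.5 × 0.53² × (1 + 0.056 × 0.922) = 1.11 mA.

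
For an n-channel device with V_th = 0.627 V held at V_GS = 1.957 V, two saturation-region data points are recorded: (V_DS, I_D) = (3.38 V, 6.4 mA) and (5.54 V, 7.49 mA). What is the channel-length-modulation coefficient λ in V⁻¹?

With V_GS fixed, I_D ∝ (1 + λ V_DS) in saturation, so I_D2/I_D1 = (1 + λ V_DS2)/(1 + λ V_DS1).
7.49/6.4 = 1.17 = (1 + 5.54 λ)/(1 + 3.38 λ).
Solving: λ (I_D1 V_DS2 − I_D2 V_DS1) = I_D2 − I_D1, so λ = (7.49 − 6.4) / (6.4 × 5.54 − 7.49 × 3.38) = 1.09 / 10.1 = 0.107 V⁻¹.

λ = 0.107 V⁻¹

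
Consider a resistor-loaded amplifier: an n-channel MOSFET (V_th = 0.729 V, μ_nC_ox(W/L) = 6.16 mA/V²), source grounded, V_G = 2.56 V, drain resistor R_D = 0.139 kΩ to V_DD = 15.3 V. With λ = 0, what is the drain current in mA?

I_D = 10.3 mA

V_GS = V_G = 2.56 V, so V_ov = 2.56 − 0.729 = 1.83 V.
Assume saturation: I_D = ½ k_n V_ov² = 0.5 × 6.16 × 1.83² = 10.3 mA, giving V_DS = V_DD − I_D R_D = 15.3 − 10.3 × 0.139 = 13.9 V.
V_DS = 13.9 V ≥ V_ov = 1.83 V, confirming saturation.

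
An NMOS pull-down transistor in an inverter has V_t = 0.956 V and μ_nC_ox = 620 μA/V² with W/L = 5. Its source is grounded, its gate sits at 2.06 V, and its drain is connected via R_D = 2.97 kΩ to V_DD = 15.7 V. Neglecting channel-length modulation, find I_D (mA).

V_GS = V_G = 2.06 V, so V_ov = 2.06 − 0.956 = 1.1 V.
k_n = μ_nC_ox · (W/L) = 3.1 mA/V².
Assume saturation: I_D = ½ k_n V_ov² = 0.5 × 3.1 × 1.1² = 1.89 mA, giving V_DS = V_DD − I_D R_D = 15.7 − 1.89 × 2.97 = 10.1 V.
V_DS = 10.1 V ≥ V_ov = 1.1 V, confirming saturation.

I_D = 1.89 mA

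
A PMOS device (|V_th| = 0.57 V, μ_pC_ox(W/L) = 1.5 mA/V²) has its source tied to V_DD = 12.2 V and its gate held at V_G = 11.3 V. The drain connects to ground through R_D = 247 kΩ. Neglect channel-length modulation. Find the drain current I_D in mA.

V_SG = V_DD − V_G = 12.2 − 11.3 = 0.9 V, so V_ov = 0.9 − 0.57 = 0.33 V.
Assume saturation: I_D = ½ k_p V_ov² = 0.5 × 1.5 × 0.33² = 0.0817 mA, giving V_SD = V_DD − I_D R_D = 12.2 − 0.0817 × 247 = -7.97 V.
But -7.97 V < V_ov = 0.33 V, so the device is actually in triode.
In triode I_D = k_p[V_ov V_SD − ½ V_SD²] and I_D = (V_DD − V_SD)/R_D. Equating: 185 V_SD² − 123.3 V_SD + 12.2 = 0, giving V_SD = 0.121 V (the root below V_ov).
I_D = (12.2 − 0.121) / 247 = 0.0489 mA.

I_D = 0.0489 mA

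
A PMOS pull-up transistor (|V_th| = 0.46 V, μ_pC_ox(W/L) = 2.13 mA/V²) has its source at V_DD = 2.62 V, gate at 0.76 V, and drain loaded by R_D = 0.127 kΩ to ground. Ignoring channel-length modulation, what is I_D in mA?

I_D = 2.09 mA

V_SG = V_DD − V_G = 2.62 − 0.76 = 1.86 V, so V_ov = 1.86 − 0.46 = 1.4 V.
Assume saturation: I_D = ½ k_p V_ov² = 0.5 × 2.13 × 1.4² = 2.09 mA, giving V_SD = V_DD − I_D R_D = 2.62 − 2.09 × 0.127 = 2.35 V.
V_SD = 2.35 V ≥ V_ov = 1.4 V, confirming saturation.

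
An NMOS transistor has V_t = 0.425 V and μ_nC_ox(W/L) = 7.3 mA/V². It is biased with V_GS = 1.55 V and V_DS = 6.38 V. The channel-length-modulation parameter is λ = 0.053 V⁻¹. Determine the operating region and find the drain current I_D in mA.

Saturation; I_D = 6.18 mA

V_ov = V_GS − V_t = 1.55 − 0.425 = 1.12 V.
Since V_DS = 6.38 V ≥ V_ov = 1.12 V, the device is in saturation.
I_D = ½ k_n V_ov² (1 + λ V_DS) = 0.5 × 7.3 × 1.12² × (1 + 0.053 × 6.38) = 6.18 mA.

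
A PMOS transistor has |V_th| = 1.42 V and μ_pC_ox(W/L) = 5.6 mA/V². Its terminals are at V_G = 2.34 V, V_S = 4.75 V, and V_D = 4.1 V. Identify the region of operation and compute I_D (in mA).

Triode; I_D = 2.42 mA

V_SG = V_S − V_G = 4.75 − 2.34 = 2.41 V; V_SD = V_S − V_D = 4.75 − 4.1 = 0.65 V.
V_ov = V_SG − |V_th| = 2.41 − 1.42 = 0.99 V.
Since V_SD = 0.65 V < V_ov = 0.99 V, the device is in the triode region.
I_D = k_p [V_ov · V_SD − ½ V_SD²] = 5.6 × [0.99 × 0.65 − 0.5 × 0.65²] = 2.42 mA.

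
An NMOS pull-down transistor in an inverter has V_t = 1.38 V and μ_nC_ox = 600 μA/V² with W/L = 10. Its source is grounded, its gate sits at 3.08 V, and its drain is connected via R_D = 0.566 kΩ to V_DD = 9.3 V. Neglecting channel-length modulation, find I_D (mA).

V_GS = V_G = 3.08 V, so V_ov = 3.08 − 1.38 = 1.7 V.
k_n = μ_nC_ox · (W/L) = 6 mA/V².
Assume saturation: I_D = ½ k_n V_ov² = 0.5 × 6 × 1.7² = 8.67 mA, giving V_DS = V_DD − I_D R_D = 9.3 − 8.67 × 0.566 = 4.39 V.
V_DS = 4.39 V ≥ V_ov = 1.7 V, confirming saturation.

I_D = 8.67 mA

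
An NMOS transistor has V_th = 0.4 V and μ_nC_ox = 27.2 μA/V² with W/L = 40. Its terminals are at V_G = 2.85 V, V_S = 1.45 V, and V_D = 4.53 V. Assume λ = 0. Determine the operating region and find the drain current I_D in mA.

V_GS = V_G − V_S = 2.85 − 1.45 = 1.4 V; V_DS = V_D − V_S = 4.53 − 1.45 = 3.08 V.
k_n = μ_nC_ox · (W/L) = 1.088 mA/V².
V_ov = V_GS − V_th = 1.4 − 0.4 = 1 V.
Since V_DS = 3.08 V ≥ V_ov = 1 V, the device is in saturation.
I_D = ½ k_n V_ov² = 0.5 × 1.088 × 1² = 0.544 mA.

Saturation; I_D = 0.544 mA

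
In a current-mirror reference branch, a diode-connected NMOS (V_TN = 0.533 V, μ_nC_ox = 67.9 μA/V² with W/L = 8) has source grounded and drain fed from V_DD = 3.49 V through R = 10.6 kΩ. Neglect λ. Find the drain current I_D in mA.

I_D = 0.198 mA

With gate tied to drain, V_GS = V_DS ≥ V_GS − V_TN, so the device is in saturation.
k_n = μ_nC_ox · (W/L) = 0.5432 mA/V².
KCL at the drain: ½ k_n (V_GS − V_TN)² = (V_DD − V_GS)/R.
Let x = V_GS − 0.533. Then 2.88 x² + x − 2.957 = 0, giving x = 0.855 V (positive root), so V_GS = 1.39 V.
I_D = (V_DD − V_GS)/R = (3.49 − 1.39) / 10.6 = 0.198 mA.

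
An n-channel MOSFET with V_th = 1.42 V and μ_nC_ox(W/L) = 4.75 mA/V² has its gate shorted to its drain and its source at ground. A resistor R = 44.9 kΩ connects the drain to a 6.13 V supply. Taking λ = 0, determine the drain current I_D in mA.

With gate tied to drain, V_GS = V_DS ≥ V_GS − V_th, so the device is in saturation.
KCL at the drain: ½ k_n (V_GS − V_th)² = (V_DD − V_GS)/R.
Let x = V_GS − 1.42. Then 107 x² + x − 4.71 = 0, giving x = 0.206 V (positive root), so V_GS = 1.63 V.
I_D = (V_DD − V_GS)/R = (6.13 − 1.63) / 44.9 = 0.1 mA.

I_D = 0.100 mA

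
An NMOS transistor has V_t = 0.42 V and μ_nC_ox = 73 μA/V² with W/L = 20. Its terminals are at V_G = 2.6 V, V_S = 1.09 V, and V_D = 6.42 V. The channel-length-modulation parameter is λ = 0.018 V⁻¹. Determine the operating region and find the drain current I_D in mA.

V_GS = V_G − V_S = 2.6 − 1.09 = 1.51 V; V_DS = V_D − V_S = 6.42 − 1.09 = 5.33 V.
k_n = μ_nC_ox · (W/L) = 1.46 mA/V².
V_ov = V_GS − V_t = 1.51 − 0.42 = 1.09 V.
Since V_DS = 5.33 V ≥ V_ov = 1.09 V, the device is in saturation.
I_D = ½ k_n V_ov² (1 + λ V_DS) = 0.5 × 1.46 × 1.09² × (1 + 0.018 × 5.33) = 0.951 mA.

Saturation; I_D = 0.951 mA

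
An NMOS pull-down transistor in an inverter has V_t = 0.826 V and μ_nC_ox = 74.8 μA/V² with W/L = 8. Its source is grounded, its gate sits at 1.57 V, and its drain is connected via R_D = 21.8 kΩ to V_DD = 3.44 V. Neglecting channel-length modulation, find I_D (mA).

I_D = 0.138 mA

V_GS = V_G = 1.57 V, so V_ov = 1.57 − 0.826 = 0.744 V.
k_n = μ_nC_ox · (W/L) = 0.5984 mA/V².
Assume saturation: I_D = ½ k_n V_ov² = 0.5 × 0.5984 × 0.744² = 0.166 mA, giving V_DS = V_DD − I_D R_D = 3.44 − 0.166 × 21.8 = -0.17 V.
But -0.17 V < V_ov = 0.744 V, so the device is actually in triode.
In triode I_D = k_n[V_ov V_DS − ½ V_DS²] and I_D = (V_DD − V_DS)/R_D. Equating: 6.52 V_DS² − 10.71 V_DS + 3.44 = 0, giving V_DS = 0.438 V (the root below V_ov).
I_D = (3.44 − 0.438) / 21.8 = 0.138 mA.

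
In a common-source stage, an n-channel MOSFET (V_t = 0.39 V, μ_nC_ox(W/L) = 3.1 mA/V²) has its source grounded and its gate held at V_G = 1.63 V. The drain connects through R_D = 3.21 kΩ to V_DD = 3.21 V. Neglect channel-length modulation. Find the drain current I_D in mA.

I_D = 0.917 mA

V_GS = V_G = 1.63 V, so V_ov = 1.63 − 0.39 = 1.24 V.
Assume saturation: I_D = ½ k_n V_ov² = 0.5 × 3.1 × 1.24² = 2.38 mA, giving V_DS = V_DD − I_D R_D = 3.21 − 2.38 × 3.21 = -4.44 V.
But -4.44 V < V_ov = 1.24 V, so the device is actually in triode.
In triode I_D = k_n[V_ov V_DS − ½ V_DS²] and I_D = (V_DD − V_DS)/R_D. Equating: 4.98 V_DS² − 13.34 V_DS + 3.21 = 0, giving V_DS = 0.267 V (the root below V_ov).
I_D = (3.21 − 0.267) / 3.21 = 0.917 mA.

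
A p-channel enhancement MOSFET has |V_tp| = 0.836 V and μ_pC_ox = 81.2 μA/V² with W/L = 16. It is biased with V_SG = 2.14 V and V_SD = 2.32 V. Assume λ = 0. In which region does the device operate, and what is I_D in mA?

k_p = μ_pC_ox · (W/L) = 1.299 mA/V².
V_ov = V_SG − |V_tp| = 2.14 − 0.836 = 1.3 V.
Since V_SD = 2.32 V ≥ V_ov = 1.3 V, the device is in saturation.
I_D = ½ k_p V_ov² = 0.5 × 1.299 × 1.3² = 1.1 mA.

Saturation; I_D = 1.10 mA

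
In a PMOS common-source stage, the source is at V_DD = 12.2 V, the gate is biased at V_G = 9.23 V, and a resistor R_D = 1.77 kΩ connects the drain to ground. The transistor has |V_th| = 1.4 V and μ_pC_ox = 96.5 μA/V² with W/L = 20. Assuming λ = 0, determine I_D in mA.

I_D = 2.38 mA

V_SG = V_DD − V_G = 12.2 − 9.23 = 2.97 V, so V_ov = 2.97 − 1.4 = 1.57 V.
k_p = μ_pC_ox · (W/L) = 1.93 mA/V².
Assume saturation: I_D = ½ k_p V_ov² = 0.5 × 1.93 × 1.57² = 2.38 mA, giving V_SD = V_DD − I_D R_D = 12.2 − 2.38 × 1.77 = 7.99 V.
V_SD = 7.99 V ≥ V_ov = 1.57 V, confirming saturation.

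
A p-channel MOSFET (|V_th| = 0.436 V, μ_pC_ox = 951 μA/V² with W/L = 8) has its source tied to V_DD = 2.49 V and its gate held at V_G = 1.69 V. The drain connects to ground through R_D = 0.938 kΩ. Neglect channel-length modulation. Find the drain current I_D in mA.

V_SG = V_DD − V_G = 2.49 − 1.69 = 0.8 V, so V_ov = 0.8 − 0.436 = 0.364 V.
k_p = μ_pC_ox · (W/L) = 7.608 mA/V².
Assume saturation: I_D = ½ k_p V_ov² = 0.5 × 7.608 × 0.364² = 0.504 mA, giving V_SD = V_DD − I_D R_D = 2.49 − 0.504 × 0.938 = 2.02 V.
V_SD = 2.02 V ≥ V_ov = 0.364 V, confirming saturation.

I_D = 0.504 mA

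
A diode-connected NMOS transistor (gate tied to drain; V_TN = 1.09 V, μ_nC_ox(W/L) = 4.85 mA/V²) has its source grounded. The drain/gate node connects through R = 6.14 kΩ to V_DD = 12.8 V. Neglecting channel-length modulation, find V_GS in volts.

With gate tied to drain, V_GS = V_DS ≥ V_GS − V_TN, so the device is in saturation.
KCL at the drain: ½ k_n (V_GS − V_TN)² = (V_DD − V_GS)/R.
Let x = V_GS − 1.09. Then 14.9 x² + x − 11.71 = 0, giving x = 0.854 V (positive root), so V_GS = 1.94 V.
I_D = (V_DD − V_GS)/R = (12.8 − 1.94) / 6.14 = 1.77 mA.

V_GS = 1.94 V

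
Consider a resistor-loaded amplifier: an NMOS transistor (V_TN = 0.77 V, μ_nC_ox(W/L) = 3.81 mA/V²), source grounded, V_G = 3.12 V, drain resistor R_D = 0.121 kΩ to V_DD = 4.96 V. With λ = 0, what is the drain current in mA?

V_GS = V_G = 3.12 V, so V_ov = 3.12 − 0.77 = 2.35 V.
Assume saturation: I_D = ½ k_n V_ov² = 0.5 × 3.81 × 2.35² = 10.5 mA, giving V_DS = V_DD − I_D R_D = 4.96 − 10.5 × 0.121 = 3.69 V.
V_DS = 3.69 V ≥ V_ov = 2.35 V, confirming saturation.

I_D = 10.5 mA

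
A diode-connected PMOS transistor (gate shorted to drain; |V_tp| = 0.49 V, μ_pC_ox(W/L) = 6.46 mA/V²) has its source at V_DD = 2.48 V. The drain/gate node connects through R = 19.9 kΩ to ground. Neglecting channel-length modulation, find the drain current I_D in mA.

I_D = 0.0915 mA

With gate tied to drain, V_SG = V_SD ≥ V_SG − |V_tp|, so the device is in saturation.
KCL at the drain: ½ k_p (V_SG − |V_tp|)² = (V_DD − V_SG)/R.
Let x = V_SG − 0.49. Then 64.3 x² + x − 1.99 = 0, giving x = 0.168 V (positive root), so V_SG = 0.658 V.
I_D = (V_DD − V_SG)/R = (2.48 − 0.658) / 19.9 = 0.0915 mA.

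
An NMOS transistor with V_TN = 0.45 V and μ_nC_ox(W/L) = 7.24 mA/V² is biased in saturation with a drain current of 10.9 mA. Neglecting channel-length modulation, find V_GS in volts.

V_GS = 2.19 V

In saturation I_D = ½ k_n (V_GS − V_TN)², so V_GS − V_TN = √(2 I_D / k_n) = √(2 × 10.9 / 7.24) = 1.74 V.
V_GS = 0.45 + 1.74 = 2.19 V.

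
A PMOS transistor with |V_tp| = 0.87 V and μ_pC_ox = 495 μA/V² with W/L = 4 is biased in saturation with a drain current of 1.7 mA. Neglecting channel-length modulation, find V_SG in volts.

k_p = μ_pC_ox · (W/L) = 1.98 mA/V².
In saturation I_D = ½ k_p (V_SG − |V_tp|)², so V_SG − |V_tp| = √(2 I_D / k_p) = √(2 × 1.7 / 1.98) = 1.31 V.
V_SG = 0.87 + 1.31 = 2.18 V.

V_SG = 2.18 V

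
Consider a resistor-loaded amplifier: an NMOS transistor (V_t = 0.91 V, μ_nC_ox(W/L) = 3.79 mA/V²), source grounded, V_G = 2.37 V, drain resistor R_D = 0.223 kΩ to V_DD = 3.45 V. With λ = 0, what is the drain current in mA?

V_GS = V_G = 2.37 V, so V_ov = 2.37 − 0.91 = 1.46 V.
Assume saturation: I_D = ½ k_n V_ov² = 0.5 × 3.79 × 1.46² = 4.04 mA, giving V_DS = V_DD − I_D R_D = 3.45 − 4.04 × 0.223 = 2.55 V.
V_DS = 2.55 V ≥ V_ov = 1.46 V, confirming saturation.

I_D = 4.04 mA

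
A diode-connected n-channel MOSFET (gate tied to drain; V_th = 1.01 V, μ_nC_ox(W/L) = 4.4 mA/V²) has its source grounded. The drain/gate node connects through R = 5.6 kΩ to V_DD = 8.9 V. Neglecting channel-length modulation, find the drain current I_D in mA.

I_D = 1.27 mA

With gate tied to drain, V_GS = V_DS ≥ V_GS − V_th, so the device is in saturation.
KCL at the drain: ½ k_n (V_GS − V_th)² = (V_DD − V_GS)/R.
Let x = V_GS − 1.01. Then 12.3 x² + x − 7.89 = 0, giving x = 0.761 V (positive root), so V_GS = 1.77 V.
I_D = (V_DD − V_GS)/R = (8.9 − 1.77) / 5.6 = 1.27 mA.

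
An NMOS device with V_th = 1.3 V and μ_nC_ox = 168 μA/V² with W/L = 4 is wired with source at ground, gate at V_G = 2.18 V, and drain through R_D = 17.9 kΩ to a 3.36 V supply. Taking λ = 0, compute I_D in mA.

V_GS = V_G = 2.18 V, so V_ov = 2.18 − 1.3 = 0.88 V.
k_n = μ_nC_ox · (W/L) = 0.672 mA/V².
Assume saturation: I_D = ½ k_n V_ov² = 0.5 × 0.672 × 0.88² = 0.26 mA, giving V_DS = V_DD − I_D R_D = 3.36 − 0.26 × 17.9 = -1.3 V.
But -1.3 V < V_ov = 0.88 V, so the device is actually in triode.
In triode I_D = k_n[V_ov V_DS − ½ V_DS²] and I_D = (V_DD − V_DS)/R_D. Equating: 6.01 V_DS² − 11.59 V_DS + 3.36 = 0, giving V_DS = 0.356 V (the root below V_ov).
I_D = (3.36 − 0.356) / 17.9 = 0.168 mA.

I_D = 0.168 mA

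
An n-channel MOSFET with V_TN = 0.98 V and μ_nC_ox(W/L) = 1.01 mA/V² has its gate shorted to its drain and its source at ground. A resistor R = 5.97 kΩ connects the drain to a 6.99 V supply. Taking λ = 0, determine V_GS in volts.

V_GS = 2.24 V

With gate tied to drain, V_GS = V_DS ≥ V_GS − V_TN, so the device is in saturation.
KCL at the drain: ½ k_n (V_GS − V_TN)² = (V_DD − V_GS)/R.
Let x = V_GS − 0.98. Then 3.01 x² + x − 6.01 = 0, giving x = 1.26 V (positive root), so V_GS = 2.24 V.
I_D = (V_DD − V_GS)/R = (6.99 − 2.24) / 5.97 = 0.796 mA.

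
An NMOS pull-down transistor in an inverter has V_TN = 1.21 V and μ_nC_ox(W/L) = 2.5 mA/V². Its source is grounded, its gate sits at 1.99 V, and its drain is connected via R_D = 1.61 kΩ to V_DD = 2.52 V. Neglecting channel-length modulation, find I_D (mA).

I_D = 0.761 mA

V_GS = V_G = 1.99 V, so V_ov = 1.99 − 1.21 = 0.78 V.
Assume saturation: I_D = ½ k_n V_ov² = 0.5 × 2.5 × 0.78² = 0.761 mA, giving V_DS = V_DD − I_D R_D = 2.52 − 0.761 × 1.61 = 1.3 V.
V_DS = 1.3 V ≥ V_ov = 0.78 V, confirming saturation.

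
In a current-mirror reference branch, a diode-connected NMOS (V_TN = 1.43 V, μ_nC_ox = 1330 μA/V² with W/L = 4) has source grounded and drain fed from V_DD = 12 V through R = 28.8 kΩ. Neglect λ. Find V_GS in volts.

With gate tied to drain, V_GS = V_DS ≥ V_GS − V_TN, so the device is in saturation.
k_n = μ_nC_ox · (W/L) = 5.32 mA/V².
KCL at the drain: ½ k_n (V_GS − V_TN)² = (V_DD − V_GS)/R.
Let x = V_GS − 1.43. Then 76.6 x² + x − 10.57 = 0, giving x = 0.365 V (positive root), so V_GS = 1.79 V.
I_D = (V_DD − V_GS)/R = (12 − 1.79) / 28.8 = 0.354 mA.

V_GS = 1.79 V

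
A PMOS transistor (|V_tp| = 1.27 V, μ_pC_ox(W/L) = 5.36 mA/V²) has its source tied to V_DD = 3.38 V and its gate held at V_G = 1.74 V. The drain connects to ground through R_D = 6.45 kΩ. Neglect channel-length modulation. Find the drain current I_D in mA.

V_SG = V_DD − V_G = 3.38 − 1.74 = 1.64 V, so V_ov = 1.64 − 1.27 = 0.37 V.
Assume saturation: I_D = ½ k_p V_ov² = 0.5 × 5.36 × 0.37² = 0.367 mA, giving V_SD = V_DD − I_D R_D = 3.38 − 0.367 × 6.45 = 1.01 V.
V_SD = 1.01 V ≥ V_ov = 0.37 V, confirming saturation.

I_D = 0.367 mA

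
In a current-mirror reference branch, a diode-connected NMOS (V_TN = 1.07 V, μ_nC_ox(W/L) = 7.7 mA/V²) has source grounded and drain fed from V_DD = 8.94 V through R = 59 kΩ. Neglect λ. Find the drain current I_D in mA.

With gate tied to drain, V_GS = V_DS ≥ V_GS − V_TN, so the device is in saturation.
KCL at the drain: ½ k_n (V_GS − V_TN)² = (V_DD − V_GS)/R.
Let x = V_GS − 1.07. Then 227 x² + x − 7.87 = 0, giving x = 0.184 V (positive root), so V_GS = 1.25 V.
I_D = (V_DD − V_GS)/R = (8.94 − 1.25) / 59 = 0.13 mA.

I_D = 0.130 mA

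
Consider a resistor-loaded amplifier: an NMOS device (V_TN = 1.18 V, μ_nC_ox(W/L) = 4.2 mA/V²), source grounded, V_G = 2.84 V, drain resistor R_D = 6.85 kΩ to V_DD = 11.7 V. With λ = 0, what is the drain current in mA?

V_GS = V_G = 2.84 V, so V_ov = 2.84 − 1.18 = 1.66 V.
Assume saturation: I_D = ½ k_n V_ov² = 0.5 × 4.2 × 1.66² = 5.79 mA, giving V_DS = V_DD − I_D R_D = 11.7 − 5.79 × 6.85 = -27.9 V.
But -27.9 V < V_ov = 1.66 V, so the device is actually in triode.
In triode I_D = k_n[V_ov V_DS − ½ V_DS²] and I_D = (V_DD − V_DS)/R_D. Equating: 14.4 V_DS² − 48.76 V_DS + 11.7 = 0, giving V_DS = 0.26 V (the root below V_ov).
I_D = (11.7 − 0.26) / 6.85 = 1.67 mA.

I_D = 1.67 mA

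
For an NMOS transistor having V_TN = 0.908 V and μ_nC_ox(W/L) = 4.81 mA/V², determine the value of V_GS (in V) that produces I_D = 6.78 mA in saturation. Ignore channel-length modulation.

V_GS = 2.59 V

In saturation I_D = ½ k_n (V_GS − V_TN)², so V_GS − V_TN = √(2 I_D / k_n) = √(2 × 6.78 / 4.81) = 1.68 V.
V_GS = 0.908 + 1.68 = 2.59 V.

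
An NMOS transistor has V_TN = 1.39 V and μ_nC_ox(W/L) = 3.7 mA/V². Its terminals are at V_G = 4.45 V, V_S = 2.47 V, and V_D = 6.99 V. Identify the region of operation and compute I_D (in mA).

V_GS = V_G − V_S = 4.45 − 2.47 = 1.98 V; V_DS = V_D − V_S = 6.99 − 2.47 = 4.52 V.
V_ov = V_GS − V_TN = 1.98 − 1.39 = 0.59 V.
Since V_DS = 4.52 V ≥ V_ov = 0.59 V, the device is in saturation.
I_D = ½ k_n V_ov² = 0.5 × 3.7 × 0.59² = 0.644 mA.

Saturation; I_D = 0.644 mA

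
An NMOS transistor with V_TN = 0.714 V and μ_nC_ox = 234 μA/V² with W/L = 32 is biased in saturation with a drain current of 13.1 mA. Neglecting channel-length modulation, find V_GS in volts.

V_GS = 2.58 V

k_n = μ_nC_ox · (W/L) = 7.488 mA/V².
In saturation I_D = ½ k_n (V_GS − V_TN)², so V_GS − V_TN = √(2 I_D / k_n) = √(2 × 13.1 / 7.488) = 1.87 V.
V_GS = 0.714 + 1.87 = 2.58 V.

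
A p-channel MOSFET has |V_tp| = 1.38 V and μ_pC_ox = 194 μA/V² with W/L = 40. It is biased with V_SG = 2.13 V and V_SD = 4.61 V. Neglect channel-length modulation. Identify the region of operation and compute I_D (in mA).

Saturation; I_D = 2.18 mA

k_p = μ_pC_ox · (W/L) = 7.76 mA/V².
V_ov = V_SG − |V_tp| = 2.13 − 1.38 = 0.75 V.
Since V_SD = 4.61 V ≥ V_ov = 0.75 V, the device is in saturation.
I_D = ½ k_p V_ov² = 0.5 × 7.76 × 0.75² = 2.18 mA.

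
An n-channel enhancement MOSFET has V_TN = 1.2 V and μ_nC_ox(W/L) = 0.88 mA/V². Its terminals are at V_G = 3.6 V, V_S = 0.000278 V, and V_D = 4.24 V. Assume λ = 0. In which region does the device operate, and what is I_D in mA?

V_GS = V_G − V_S = 3.6 − 0.000278 = 3.6 V; V_DS = V_D − V_S = 4.24 − 0.000278 = 4.24 V.
V_ov = V_GS − V_TN = 3.6 − 1.2 = 2.4 V.
Since V_DS = 4.24 V ≥ V_ov = 2.4 V, the device is in saturation.
I_D = ½ k_n V_ov² = 0.5 × 0.88 × 2.4² = 2.53 mA.

Saturation; I_D = 2.53 mA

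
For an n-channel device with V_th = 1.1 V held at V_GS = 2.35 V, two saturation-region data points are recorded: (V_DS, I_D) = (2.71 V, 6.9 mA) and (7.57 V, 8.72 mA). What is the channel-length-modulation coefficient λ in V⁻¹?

λ = 0.0636 V⁻¹

With V_GS fixed, I_D ∝ (1 + λ V_DS) in saturation, so I_D2/I_D1 = (1 + λ V_DS2)/(1 + λ V_DS1).
8.72/6.9 = 1.264 = (1 + 7.57 λ)/(1 + 2.71 λ).
Solving: λ (I_D1 V_DS2 − I_D2 V_DS1) = I_D2 − I_D1, so λ = (8.72 − 6.9) / (6.9 × 7.57 − 8.72 × 2.71) = 1.82 / 28.6 = 0.0636 V⁻¹.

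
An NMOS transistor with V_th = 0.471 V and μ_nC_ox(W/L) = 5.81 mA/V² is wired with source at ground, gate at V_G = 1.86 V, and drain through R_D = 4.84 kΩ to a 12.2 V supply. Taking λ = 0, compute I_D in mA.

I_D = 2.45 mA

V_GS = V_G = 1.86 V, so V_ov = 1.86 − 0.471 = 1.39 V.
Assume saturation: I_D = ½ k_n V_ov² = 0.5 × 5.81 × 1.39² = 5.6 mA, giving V_DS = V_DD − I_D R_D = 12.2 − 5.6 × 4.84 = -14.9 V.
But -14.9 V < V_ov = 1.39 V, so the device is actually in triode.
In triode I_D = k_n[V_ov V_DS − ½ V_DS²] and I_D = (V_DD − V_DS)/R_D. Equating: 14.1 V_DS² − 40.06 V_DS + 12.2 = 0, giving V_DS = 0.347 V (the root below V_ov).
I_D = (12.2 − 0.347) / 4.84 = 2.45 mA.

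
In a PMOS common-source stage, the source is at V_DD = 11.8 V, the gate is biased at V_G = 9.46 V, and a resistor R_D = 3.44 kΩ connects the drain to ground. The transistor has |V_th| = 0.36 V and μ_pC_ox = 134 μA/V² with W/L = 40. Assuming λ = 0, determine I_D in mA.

V_SG = V_DD − V_G = 11.8 − 9.46 = 2.34 V, so V_ov = 2.34 − 0.36 = 1.98 V.
k_p = μ_pC_ox · (W/L) = 5.36 mA/V².
Assume saturation: I_D = ½ k_p V_ov² = 0.5 × 5.36 × 1.98² = 10.5 mA, giving V_SD = V_DD − I_D R_D = 11.8 − 10.5 × 3.44 = -24.3 V.
But -24.3 V < V_ov = 1.98 V, so the device is actually in triode.
In triode I_D = k_p[V_ov V_SD − ½ V_SD²] and I_D = (V_DD − V_SD)/R_D. Equating: 9.22 V_SD² − 37.51 V_SD + 11.8 = 0, giving V_SD = 0.344 V (the root below V_ov).
I_D = (11.8 − 0.344) / 3.44 = 3.33 mA.

I_D = 3.33 mA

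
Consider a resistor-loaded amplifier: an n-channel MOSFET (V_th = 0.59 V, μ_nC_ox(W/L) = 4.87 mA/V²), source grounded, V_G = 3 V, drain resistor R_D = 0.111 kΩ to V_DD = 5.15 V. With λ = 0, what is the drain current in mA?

I_D = 14.1 mA

V_GS = V_G = 3 V, so V_ov = 3 − 0.59 = 2.41 V.
Assume saturation: I_D = ½ k_n V_ov² = 0.5 × 4.87 × 2.41² = 14.1 mA, giving V_DS = V_DD − I_D R_D = 5.15 − 14.1 × 0.111 = 3.58 V.
V_DS = 3.58 V ≥ V_ov = 2.41 V, confirming saturation.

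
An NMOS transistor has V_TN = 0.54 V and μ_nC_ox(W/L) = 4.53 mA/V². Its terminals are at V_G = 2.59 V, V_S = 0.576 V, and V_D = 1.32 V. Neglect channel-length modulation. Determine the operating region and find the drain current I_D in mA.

V_GS = V_G − V_S = 2.59 − 0.576 = 2.01 V; V_DS = V_D − V_S = 1.32 − 0.576 = 0.744 V.
V_ov = V_GS − V_TN = 2.01 − 0.54 = 1.47 V.
Since V_DS = 0.744 V < V_ov = 1.47 V, the device is in the triode region.
I_D = k_n [V_ov · V_DS − ½ V_DS²] = 4.53 × [1.47 × 0.744 − 0.5 × 0.744²] = 3.71 mA.

Triode; I_D = 3.71 mA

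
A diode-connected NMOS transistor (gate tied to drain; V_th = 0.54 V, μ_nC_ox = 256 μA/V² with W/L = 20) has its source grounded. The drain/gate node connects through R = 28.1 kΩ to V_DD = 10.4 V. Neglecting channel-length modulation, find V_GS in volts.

With gate tied to drain, V_GS = V_DS ≥ V_GS − V_th, so the device is in saturation.
k_n = μ_nC_ox · (W/L) = 5.12 mA/V².
KCL at the drain: ½ k_n (V_GS − V_th)² = (V_DD − V_GS)/R.
Let x = V_GS − 0.54. Then 71.9 x² + x − 9.86 = 0, giving x = 0.363 V (positive root), so V_GS = 0.903 V.
I_D = (V_DD − V_GS)/R = (10.4 − 0.903) / 28.1 = 0.338 mA.

V_GS = 0.903 V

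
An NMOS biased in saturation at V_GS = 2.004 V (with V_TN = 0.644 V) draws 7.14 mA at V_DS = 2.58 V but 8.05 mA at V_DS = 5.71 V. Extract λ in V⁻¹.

λ = 0.0455 V⁻¹

With V_GS fixed, I_D ∝ (1 + λ V_DS) in saturation, so I_D2/I_D1 = (1 + λ V_DS2)/(1 + λ V_DS1).
8.05/7.14 = 1.127 = (1 + 5.71 λ)/(1 + 2.58 λ).
Solving: λ (I_D1 V_DS2 − I_D2 V_DS1) = I_D2 − I_D1, so λ = (8.05 − 7.14) / (7.14 × 5.71 − 8.05 × 2.58) = 0.91 / 20 = 0.0455 V⁻¹.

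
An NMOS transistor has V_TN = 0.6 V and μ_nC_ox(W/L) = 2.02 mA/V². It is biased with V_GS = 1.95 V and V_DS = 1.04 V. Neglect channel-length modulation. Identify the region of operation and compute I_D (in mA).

V_ov = V_GS − V_TN = 1.95 − 0.6 = 1.35 V.
Since V_DS = 1.04 V < V_ov = 1.35 V, the device is in the triode region.
I_D = k_n [V_ov · V_DS − ½ V_DS²] = 2.02 × [1.35 × 1.04 − 0.5 × 1.04²] = 1.74 mA.

Triode; I_D = 1.74 mA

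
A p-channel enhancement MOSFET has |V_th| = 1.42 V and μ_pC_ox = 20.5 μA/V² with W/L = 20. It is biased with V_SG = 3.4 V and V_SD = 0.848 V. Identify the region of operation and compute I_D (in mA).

Triode; I_D = 0.541 mA

k_p = μ_pC_ox · (W/L) = 0.41 mA/V².
V_ov = V_SG − |V_th| = 3.4 − 1.42 = 1.98 V.
Since V_SD = 0.848 V < V_ov = 1.98 V, the device is in the triode region.
I_D = k_p [V_ov · V_SD − ½ V_SD²] = 0.41 × [1.98 × 0.848 − 0.5 × 0.848²] = 0.541 mA.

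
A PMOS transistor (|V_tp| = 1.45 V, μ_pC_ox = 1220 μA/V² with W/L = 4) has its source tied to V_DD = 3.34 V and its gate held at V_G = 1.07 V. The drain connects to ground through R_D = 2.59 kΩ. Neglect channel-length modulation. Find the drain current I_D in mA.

V_SG = V_DD − V_G = 3.34 − 1.07 = 2.27 V, so V_ov = 2.27 − 1.45 = 0.82 V.
k_p = μ_pC_ox · (W/L) = 4.88 mA/V².
Assume saturation: I_D = ½ k_p V_ov² = 0.5 × 4.88 × 0.82² = 1.64 mA, giving V_SD = V_DD − I_D R_D = 3.34 − 1.64 × 2.59 = -0.909 V.
But -0.909 V < V_ov = 0.82 V, so the device is actually in triode.
In triode I_D = k_p[V_ov V_SD − ½ V_SD²] and I_D = (V_DD − V_SD)/R_D. Equating: 6.32 V_SD² − 11.36 V_SD + 3.34 = 0, giving V_SD = 0.37 V (the root below V_ov).
I_D = (3.34 − 0.37) / 2.59 = 1.15 mA.

I_D = 1.15 mA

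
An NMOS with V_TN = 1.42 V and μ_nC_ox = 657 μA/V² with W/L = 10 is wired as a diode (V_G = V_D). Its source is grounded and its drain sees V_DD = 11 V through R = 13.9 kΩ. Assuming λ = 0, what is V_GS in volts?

V_GS = 1.87 V

With gate tied to drain, V_GS = V_DS ≥ V_GS − V_TN, so the device is in saturation.
k_n = μ_nC_ox · (W/L) = 6.57 mA/V².
KCL at the drain: ½ k_n (V_GS − V_TN)² = (V_DD − V_GS)/R.
Let x = V_GS − 1.42. Then 45.7 x² + x − 9.58 = 0, giving x = 0.447 V (positive root), so V_GS = 1.87 V.
I_D = (V_DD − V_GS)/R = (11 − 1.87) / 13.9 = 0.657 mA.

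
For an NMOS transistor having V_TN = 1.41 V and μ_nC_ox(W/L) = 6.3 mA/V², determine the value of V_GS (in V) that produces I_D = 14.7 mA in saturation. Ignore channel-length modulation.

V_GS = 3.57 V

In saturation I_D = ½ k_n (V_GS − V_TN)², so V_GS − V_TN = √(2 I_D / k_n) = √(2 × 14.7 / 6.3) = 2.16 V.
V_GS = 1.41 + 2.16 = 3.57 V.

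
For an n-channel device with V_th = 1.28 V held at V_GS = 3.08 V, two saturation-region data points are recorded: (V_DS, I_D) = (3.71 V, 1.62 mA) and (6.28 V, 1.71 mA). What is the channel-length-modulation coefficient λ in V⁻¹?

With V_GS fixed, I_D ∝ (1 + λ V_DS) in saturation, so I_D2/I_D1 = (1 + λ V_DS2)/(1 + λ V_DS1).
1.71/1.62 = 1.056 = (1 + 6.28 λ)/(1 + 3.71 λ).
Solving: λ (I_D1 V_DS2 − I_D2 V_DS1) = I_D2 − I_D1, so λ = (1.71 − 1.62) / (1.62 × 6.28 − 1.71 × 3.71) = 0.09 / 3.83 = 0.0235 V⁻¹.

λ = 0.0235 V⁻¹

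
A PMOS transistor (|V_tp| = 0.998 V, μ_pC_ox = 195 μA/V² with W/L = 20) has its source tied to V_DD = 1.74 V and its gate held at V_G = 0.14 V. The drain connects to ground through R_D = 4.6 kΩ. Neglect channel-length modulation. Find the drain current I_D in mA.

V_SG = V_DD − V_G = 1.74 − 0.14 = 1.6 V, so V_ov = 1.6 − 0.998 = 0.602 V.
k_p = μ_pC_ox · (W/L) = 3.9 mA/V².
Assume saturation: I_D = ½ k_p V_ov² = 0.5 × 3.9 × 0.602² = 0.707 mA, giving V_SD = V_DD − I_D R_D = 1.74 − 0.707 × 4.6 = -1.51 V.
But -1.51 V < V_ov = 0.602 V, so the device is actually in triode.
In triode I_D = k_p[V_ov V_SD − ½ V_SD²] and I_D = (V_DD − V_SD)/R_D. Equating: 8.97 V_SD² − 11.8 V_SD + 1.74 = 0, giving V_SD = 0.169 V (the root below V_ov).
I_D = (1.74 − 0.169) / 4.6 = 0.341 mA.

I_D = 0.341 mA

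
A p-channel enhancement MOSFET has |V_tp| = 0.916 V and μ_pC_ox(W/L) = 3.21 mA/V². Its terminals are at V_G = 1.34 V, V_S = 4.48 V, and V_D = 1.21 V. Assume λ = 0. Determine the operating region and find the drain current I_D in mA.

V_SG = V_S − V_G = 4.48 − 1.34 = 3.14 V; V_SD = V_S − V_D = 4.48 − 1.21 = 3.27 V.
V_ov = V_SG − |V_tp| = 3.14 − 0.916 = 2.22 V.
Since V_SD = 3.27 V ≥ V_ov = 2.22 V, the device is in saturation.
I_D = ½ k_p V_ov² = 0.5 × 3.21 × 2.22² = 7.94 mA.

Saturation; I_D = 7.94 mA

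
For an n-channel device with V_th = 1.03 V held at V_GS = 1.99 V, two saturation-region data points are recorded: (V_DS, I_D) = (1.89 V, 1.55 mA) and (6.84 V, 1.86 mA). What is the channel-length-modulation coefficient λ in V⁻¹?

λ = 0.0437 V⁻¹

With V_GS fixed, I_D ∝ (1 + λ V_DS) in saturation, so I_D2/I_D1 = (1 + λ V_DS2)/(1 + λ V_DS1).
1.86/1.55 = 1.2 = (1 + 6.84 λ)/(1 + 1.89 λ).
Solving: λ (I_D1 V_DS2 − I_D2 V_DS1) = I_D2 − I_D1, so λ = (1.86 − 1.55) / (1.55 × 6.84 − 1.86 × 1.89) = 0.31 / 7.09 = 0.0437 V⁻¹.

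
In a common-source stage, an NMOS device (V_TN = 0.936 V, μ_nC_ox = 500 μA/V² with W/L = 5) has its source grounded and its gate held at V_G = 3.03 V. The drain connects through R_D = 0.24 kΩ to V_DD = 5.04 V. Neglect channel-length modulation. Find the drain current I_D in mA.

V_GS = V_G = 3.03 V, so V_ov = 3.03 − 0.936 = 2.09 V.
k_n = μ_nC_ox · (W/L) = 2.5 mA/V².
Assume saturation: I_D = ½ k_n V_ov² = 0.5 × 2.5 × 2.09² = 5.48 mA, giving V_DS = V_DD − I_D R_D = 5.04 − 5.48 × 0.24 = 3.72 V.
V_DS = 3.72 V ≥ V_ov = 2.09 V, confirming saturation.

I_D = 5.48 mA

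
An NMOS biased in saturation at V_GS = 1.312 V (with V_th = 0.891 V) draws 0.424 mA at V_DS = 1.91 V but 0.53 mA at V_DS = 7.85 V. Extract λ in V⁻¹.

λ = 0.0458 V⁻¹

With V_GS fixed, I_D ∝ (1 + λ V_DS) in saturation, so I_D2/I_D1 = (1 + λ V_DS2)/(1 + λ V_DS1).
0.53/0.424 = 1.25 = (1 + 7.85 λ)/(1 + 1.91 λ).
Solving: λ (I_D1 V_DS2 − I_D2 V_DS1) = I_D2 − I_D1, so λ = (0.53 − 0.424) / (0.424 × 7.85 − 0.53 × 1.91) = 0.106 / 2.32 = 0.0458 V⁻¹.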